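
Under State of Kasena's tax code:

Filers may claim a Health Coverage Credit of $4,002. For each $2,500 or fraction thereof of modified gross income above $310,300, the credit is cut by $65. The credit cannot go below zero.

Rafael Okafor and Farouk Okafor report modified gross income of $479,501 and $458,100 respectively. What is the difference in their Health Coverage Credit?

Rafael ($479,501): Health Coverage Credit: income exceeds $310,300 by $169,201 → 68 increments × $65 = $4,420 ≥ base, so the credit is $0.
Farouk ($458,100): Health Coverage Credit: income exceeds $310,300 by $147,800, which is 60 full-or-partial $2,500 increments; reduction = 60 × $65 = $3,900, leaving $102.
Difference: |$0 − $102| = $102.

$102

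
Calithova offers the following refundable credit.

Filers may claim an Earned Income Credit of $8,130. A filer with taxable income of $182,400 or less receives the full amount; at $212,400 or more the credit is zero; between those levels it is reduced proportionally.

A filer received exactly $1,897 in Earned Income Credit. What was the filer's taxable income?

$205,400

$1,897 is 1,897/8,130 of the full $8,130, so 6,233/8,130 of the $30,000 range has been used: income = $182,400 + $30,000 × 6,233/8,130 = $205,400.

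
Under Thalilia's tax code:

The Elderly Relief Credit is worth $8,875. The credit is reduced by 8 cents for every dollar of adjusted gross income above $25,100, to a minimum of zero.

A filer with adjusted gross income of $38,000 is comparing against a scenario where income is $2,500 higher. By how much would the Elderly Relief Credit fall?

At $38,000 — 8% of the $12,900 excess over $25,100 is $1,032; credit = $8,875 − $1,032 = $7,843.
At $40,500 — 8% of the $15,400 excess over $25,100 is $1,232; credit = $8,875 − $1,232 = $7,643.
Lost: $7,843 − $7,643 = $200.

$200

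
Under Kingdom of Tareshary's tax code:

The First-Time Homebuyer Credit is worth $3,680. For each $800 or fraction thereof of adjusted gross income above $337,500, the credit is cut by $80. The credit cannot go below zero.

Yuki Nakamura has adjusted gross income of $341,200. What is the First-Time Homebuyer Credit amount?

First-Time Homebuyer Credit: income exceeds $337,500 by $3,700, which is 5 full-or-partial $800 increments; reduction = 5 × $80 = $400, leaving $3,280.

$3,280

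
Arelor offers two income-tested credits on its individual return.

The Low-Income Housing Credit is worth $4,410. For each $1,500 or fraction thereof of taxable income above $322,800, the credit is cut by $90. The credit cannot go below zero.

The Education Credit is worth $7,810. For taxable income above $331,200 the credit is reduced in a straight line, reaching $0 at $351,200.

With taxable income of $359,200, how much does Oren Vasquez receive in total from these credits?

$2,160

Low-Income Housing Credit: income exceeds $322,800 by $36,400, which is 25 full-or-partial $1,500 increments; reduction = 25 × $90 = $2,250, leaving $2,160.
Education Credit: $359,200 is at or above $351,200, so the credit is $0.
Total: $2,160 + $0 = $2,160.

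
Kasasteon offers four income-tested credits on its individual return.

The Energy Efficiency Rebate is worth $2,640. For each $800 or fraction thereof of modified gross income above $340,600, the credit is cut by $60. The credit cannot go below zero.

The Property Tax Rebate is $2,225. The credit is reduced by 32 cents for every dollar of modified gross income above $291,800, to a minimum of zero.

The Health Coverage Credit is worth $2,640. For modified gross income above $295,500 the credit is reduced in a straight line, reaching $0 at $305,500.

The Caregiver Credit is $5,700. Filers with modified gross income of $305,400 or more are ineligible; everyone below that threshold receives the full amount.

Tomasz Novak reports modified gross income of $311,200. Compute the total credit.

Energy Efficiency Rebate: $311,200 is at or below the $340,600 threshold, so the full $2,640 applies.
Property Tax Rebate: 32% of the $19,400 excess over $291,800 is $6,208 ≥ base, so the credit is $0.
Health Coverage Credit: $311,200 is at or above $305,500, so the credit is $0.
Caregiver Credit: $311,200 meets or exceeds the $305,400 cutoff, so the credit is $0.
Total: $2,640 + $0 + $0 + $0 = $2,640.

$2,640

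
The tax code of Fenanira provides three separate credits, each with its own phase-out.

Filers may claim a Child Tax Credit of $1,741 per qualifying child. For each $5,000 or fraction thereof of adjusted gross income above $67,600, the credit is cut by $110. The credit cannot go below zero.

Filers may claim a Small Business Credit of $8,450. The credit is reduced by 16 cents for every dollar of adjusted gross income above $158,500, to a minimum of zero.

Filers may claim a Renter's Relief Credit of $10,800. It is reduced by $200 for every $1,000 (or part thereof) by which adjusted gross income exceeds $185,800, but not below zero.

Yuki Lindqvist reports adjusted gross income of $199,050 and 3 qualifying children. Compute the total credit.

Child Tax Credit: base = 3 × $1,741 = $5,223. income exceeds $67,600 by $131,450, which is 27 full-or-partial $5,000 increments; reduction = 27 × $110 = $2,970, leaving $2,253.
Small Business Credit: 16% of the $40,550 excess over $158,500 is $6,488; credit = $8,450 − $6,488 = $1,962.
Renter's Relief Credit: income exceeds $185,800 by $13,250, which is 14 full-or-partial $1,000 increments; reduction = 14 × $200 = $2,800, leaving $8,000.
Total: $2,253 + $1,962 + $8,000 = $12,215.

$12,215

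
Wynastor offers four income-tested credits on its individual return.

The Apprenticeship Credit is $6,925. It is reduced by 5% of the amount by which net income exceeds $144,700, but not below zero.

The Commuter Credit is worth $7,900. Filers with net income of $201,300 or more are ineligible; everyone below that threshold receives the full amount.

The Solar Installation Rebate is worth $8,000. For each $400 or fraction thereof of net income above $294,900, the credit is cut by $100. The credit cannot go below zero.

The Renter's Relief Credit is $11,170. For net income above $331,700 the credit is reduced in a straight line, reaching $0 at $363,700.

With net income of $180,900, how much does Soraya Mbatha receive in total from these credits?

Apprenticeship Credit: 5% of the $36,200 excess over $144,700 is $1,810; credit = $6,925 − $1,810 = $5,115.
Commuter Credit: $180,900 is below the $201,300 cutoff, so the full $7,900 applies.
Solar Installation Rebate: $180,900 is at or below the $294,900 threshold, so the full $8,000 applies.
Renter's Relief Credit: $180,900 is at or below the $331,700 threshold, so the full $11,170 applies.
Total: $5,115 + $7,900 + $8,000 + $11,170 = $32,185.

$32,185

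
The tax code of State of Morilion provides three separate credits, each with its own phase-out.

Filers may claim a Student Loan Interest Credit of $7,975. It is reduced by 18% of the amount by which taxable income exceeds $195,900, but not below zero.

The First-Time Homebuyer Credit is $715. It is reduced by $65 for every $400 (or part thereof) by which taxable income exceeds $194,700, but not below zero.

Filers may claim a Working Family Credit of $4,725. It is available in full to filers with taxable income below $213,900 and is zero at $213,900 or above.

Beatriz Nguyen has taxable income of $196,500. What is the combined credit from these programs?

Student Loan Interest Credit: 18% of the $600 excess over $195,900 is $108; credit = $7,975 − $108 = $7,867.
First-Time Homebuyer Credit: income exceeds $194,700 by $1,800, which is 5 full-or-partial $400 increments; reduction = 5 × $65 = $325, leaving $390.
Working Family Credit: $196,500 is below the $213,900 cutoff, so the full $4,725 applies.
Total: $7,867 + $390 + $4,725 = $12,982.

$12,982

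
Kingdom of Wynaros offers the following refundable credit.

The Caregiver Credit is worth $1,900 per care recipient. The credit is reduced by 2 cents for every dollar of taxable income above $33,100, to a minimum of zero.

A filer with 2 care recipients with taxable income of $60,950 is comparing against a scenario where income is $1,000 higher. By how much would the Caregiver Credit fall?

$20

At $60,950 — base = 2 × $1,900 = $3,800. 2% of the $27,850 excess over $33,100 is $557; credit = $3,800 − $557 = $3,243.
At $61,950 — base = 2 × $1,900 = $3,800. 2% of the $28,850 excess over $33,100 is $577; credit = $3,800 − $577 = $3,223.
Lost: $3,243 − $3,223 = $20.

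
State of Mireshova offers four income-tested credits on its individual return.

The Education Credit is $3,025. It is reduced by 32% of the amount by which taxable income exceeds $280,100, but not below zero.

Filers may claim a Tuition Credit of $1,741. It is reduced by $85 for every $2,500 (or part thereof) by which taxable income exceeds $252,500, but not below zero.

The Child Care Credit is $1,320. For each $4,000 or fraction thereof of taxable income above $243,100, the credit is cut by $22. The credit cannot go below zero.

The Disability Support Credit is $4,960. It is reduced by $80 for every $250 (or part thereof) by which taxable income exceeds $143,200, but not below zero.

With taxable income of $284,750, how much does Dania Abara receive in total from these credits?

$3,251

Education Credit: 32% of the $4,650 excess over $280,100 is $1,488; credit = $3,025 − $1,488 = $1,537.
Tuition Credit: income exceeds $252,500 by $32,250, which is 13 full-or-partial $2,500 increments; reduction = 13 × $85 = $1,105, leaving $636.
Child Care Credit: income exceeds $243,100 by $41,650, which is 11 full-or-partial $4,000 increments; reduction = 11 × $22 = $242, leaving $1,078.
Disability Support Credit: income exceeds $143,200 by $141,550 → 567 increments × $80 = $45,360 ≥ base, so the credit is $0.
Total: $1,537 + $636 + $1,078 + $0 = $3,251.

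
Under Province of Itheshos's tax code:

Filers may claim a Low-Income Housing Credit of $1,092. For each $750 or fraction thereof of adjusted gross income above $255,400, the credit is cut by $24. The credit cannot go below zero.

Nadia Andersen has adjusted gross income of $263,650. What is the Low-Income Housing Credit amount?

Low-Income Housing Credit: income exceeds $255,400 by $8,250, which is 11 full-or-partial $750 increments; reduction = 11 × $24 = $264, leaving $828.

$828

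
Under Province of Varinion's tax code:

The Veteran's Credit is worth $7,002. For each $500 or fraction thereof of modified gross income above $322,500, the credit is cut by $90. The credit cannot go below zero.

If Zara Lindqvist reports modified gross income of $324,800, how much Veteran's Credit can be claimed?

Veteran's Credit: income exceeds $322,500 by $2,300, which is 5 full-or-partial $500 increments; reduction = 5 × $90 = $450, leaving $6,552.

$6,552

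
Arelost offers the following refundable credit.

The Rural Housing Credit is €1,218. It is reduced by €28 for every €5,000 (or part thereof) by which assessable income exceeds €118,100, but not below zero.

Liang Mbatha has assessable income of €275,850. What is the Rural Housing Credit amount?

€322

Rural Housing Credit: income exceeds €118,100 by €157,750, which is 32 full-or-partial €5,000 increments; reduction = 32 × €28 = €896, leaving €322.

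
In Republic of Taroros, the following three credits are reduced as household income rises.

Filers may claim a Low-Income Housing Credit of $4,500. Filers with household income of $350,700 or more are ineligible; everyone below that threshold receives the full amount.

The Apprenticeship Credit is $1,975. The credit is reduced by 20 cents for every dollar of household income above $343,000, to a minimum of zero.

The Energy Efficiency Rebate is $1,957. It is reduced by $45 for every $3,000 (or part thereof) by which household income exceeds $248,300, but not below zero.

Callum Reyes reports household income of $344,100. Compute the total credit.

$6,772

Low-Income Housing Credit: $344,100 is below the $350,700 cutoff, so the full $4,500 applies.
Apprenticeship Credit: 20% of the $1,100 excess over $343,000 is $220; credit = $1,975 − $220 = $1,755.
Energy Efficiency Rebate: income exceeds $248,300 by $95,800, which is 32 full-or-partial $3,000 increments; reduction = 32 × $45 = $1,440, leaving $517.
Total: $4,500 + $1,755 + $517 = $6,772.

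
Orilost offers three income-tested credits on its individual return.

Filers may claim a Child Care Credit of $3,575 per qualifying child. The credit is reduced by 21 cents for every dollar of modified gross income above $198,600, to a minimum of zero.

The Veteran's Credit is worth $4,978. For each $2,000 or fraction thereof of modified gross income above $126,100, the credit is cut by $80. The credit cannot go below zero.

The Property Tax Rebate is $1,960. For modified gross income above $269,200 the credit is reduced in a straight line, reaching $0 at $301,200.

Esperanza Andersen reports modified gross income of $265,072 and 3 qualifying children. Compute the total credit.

Child Care Credit: base = 3 × $3,575 = $10,725. 21% of the $66,472 excess over $198,600 is $13,959.12 ≥ base, so the credit is $0.
Veteran's Credit: income exceeds $126,100 by $138,972 → 70 increments × $80 = $5,600 ≥ base, so the credit is $0.
Property Tax Rebate: $265,072 is at or below the $269,200 threshold, so the full $1,960 applies.
Total: $0 + $0 + $1,960 = $1,960.

$1,960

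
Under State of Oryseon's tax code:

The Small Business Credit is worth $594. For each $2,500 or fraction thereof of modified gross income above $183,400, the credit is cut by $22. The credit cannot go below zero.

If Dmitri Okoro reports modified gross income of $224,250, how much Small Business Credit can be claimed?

$220

Small Business Credit: income exceeds $183,400 by $40,850, which is 17 full-or-partial $2,500 increments; reduction = 17 × $22 = $374, leaving $220.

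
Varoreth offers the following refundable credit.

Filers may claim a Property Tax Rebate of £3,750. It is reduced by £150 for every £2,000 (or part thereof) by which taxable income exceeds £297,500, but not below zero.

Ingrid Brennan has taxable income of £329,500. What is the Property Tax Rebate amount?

£1,350

Property Tax Rebate: income exceeds £297,500 by £32,000, which is 16 full-or-partial £2,000 increments; reduction = 16 × £150 = £2,400, leaving £1,350.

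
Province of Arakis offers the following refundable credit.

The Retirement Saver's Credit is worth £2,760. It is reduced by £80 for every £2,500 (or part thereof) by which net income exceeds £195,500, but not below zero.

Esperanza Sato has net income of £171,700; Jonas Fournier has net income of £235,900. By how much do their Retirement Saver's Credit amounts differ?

Esperanza (£171,700): Retirement Saver's Credit: £171,700 is at or below the £195,500 threshold, so the full £2,760 applies.
Jonas (£235,900): Retirement Saver's Credit: income exceeds £195,500 by £40,400, which is 17 full-or-partial £2,500 increments; reduction = 17 × £80 = £1,360, leaving £1,400.
Difference: |£2,760 − £1,400| = £1,360.

£1,360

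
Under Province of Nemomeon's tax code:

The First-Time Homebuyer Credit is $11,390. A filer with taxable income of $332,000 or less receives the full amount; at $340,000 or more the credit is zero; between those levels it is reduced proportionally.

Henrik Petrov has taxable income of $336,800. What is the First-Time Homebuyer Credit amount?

First-Time Homebuyer Credit: $336,800 is $4,800 into a $8,000 phase-out range, leaving 3,200/8,000 of the credit: $11,390 × 3,200/8,000 = $4,556.

$4,556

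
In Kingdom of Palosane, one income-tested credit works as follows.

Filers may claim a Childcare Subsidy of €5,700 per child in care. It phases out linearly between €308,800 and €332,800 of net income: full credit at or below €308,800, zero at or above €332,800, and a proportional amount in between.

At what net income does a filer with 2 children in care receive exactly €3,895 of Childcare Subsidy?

Full credit = 2 × €5,700 = €11,400.
€3,895 is 3,895/11,400 of the full €11,400, so 7,505/11,400 of the €24,000 range has been used: income = €308,800 + €24,000 × 7,505/11,400 = €324,600.

€324,600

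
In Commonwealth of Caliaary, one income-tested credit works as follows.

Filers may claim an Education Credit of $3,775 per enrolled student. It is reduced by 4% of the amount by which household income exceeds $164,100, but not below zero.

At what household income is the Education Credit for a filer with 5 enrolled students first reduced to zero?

Full credit = 5 × $3,775 = $18,875.
The credit falls by 4% of each dollar above $164,100, so it reaches zero when the excess is $18,875 / 4% = $471,875: income = $164,100 + $471,875 = $635,975.

$635,975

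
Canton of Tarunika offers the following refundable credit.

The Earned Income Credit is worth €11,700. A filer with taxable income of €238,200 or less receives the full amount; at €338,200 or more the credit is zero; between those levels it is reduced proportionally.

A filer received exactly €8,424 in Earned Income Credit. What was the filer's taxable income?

€8,424 is 8,424/11,700 of the full €11,700, so 3,276/11,700 of the €100,000 range has been used: income = €238,200 + €100,000 × 3,276/11,700 = €266,200.

€266,200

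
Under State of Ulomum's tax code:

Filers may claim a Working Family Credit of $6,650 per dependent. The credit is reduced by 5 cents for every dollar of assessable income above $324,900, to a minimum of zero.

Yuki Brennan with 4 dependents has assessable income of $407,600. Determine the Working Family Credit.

Working Family Credit: base = 4 × $6,650 = $26,600. 5% of the $82,700 excess over $324,900 is $4,135; credit = $26,600 − $4,135 = $22,465.

$22,465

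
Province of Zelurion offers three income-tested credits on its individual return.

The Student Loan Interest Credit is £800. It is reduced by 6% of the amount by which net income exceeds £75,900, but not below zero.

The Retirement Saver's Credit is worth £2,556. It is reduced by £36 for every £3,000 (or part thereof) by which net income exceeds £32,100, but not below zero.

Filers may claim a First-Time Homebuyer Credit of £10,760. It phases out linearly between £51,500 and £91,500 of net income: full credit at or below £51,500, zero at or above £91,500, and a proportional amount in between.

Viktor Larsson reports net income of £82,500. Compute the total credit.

Student Loan Interest Credit: 6% of the £6,600 excess over £75,900 is £396; credit = £800 − £396 = £404.
Retirement Saver's Credit: income exceeds £32,100 by £50,400, which is 17 full-or-partial £3,000 increments; reduction = 17 × £36 = £612, leaving £1,944.
First-Time Homebuyer Credit: £82,500 is £31,000 into a £40,000 phase-out range, leaving 9,000/40,000 of the credit: £10,760 × 9,000/40,000 = £2,421.
Total: £404 + £1,944 + £2,421 = £4,769.

£4,769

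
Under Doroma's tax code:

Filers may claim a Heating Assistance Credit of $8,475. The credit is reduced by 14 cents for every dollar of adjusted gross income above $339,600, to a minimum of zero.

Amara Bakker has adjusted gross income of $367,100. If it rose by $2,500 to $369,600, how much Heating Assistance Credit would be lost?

$350

At $367,100 — 14% of the $27,500 excess over $339,600 is $3,850; credit = $8,475 − $3,850 = $4,625.
At $369,600 — 14% of the $30,000 excess over $339,600 is $4,200; credit = $8,475 − $4,200 = $4,275.
Lost: $4,625 − $4,275 = $350.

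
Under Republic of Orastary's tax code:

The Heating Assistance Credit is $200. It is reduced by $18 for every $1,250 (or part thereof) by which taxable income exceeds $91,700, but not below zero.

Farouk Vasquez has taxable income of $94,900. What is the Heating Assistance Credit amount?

$146

Heating Assistance Credit: income exceeds $91,700 by $3,200, which is 3 full-or-partial $1,250 increments; reduction = 3 × $18 = $54, leaving $146.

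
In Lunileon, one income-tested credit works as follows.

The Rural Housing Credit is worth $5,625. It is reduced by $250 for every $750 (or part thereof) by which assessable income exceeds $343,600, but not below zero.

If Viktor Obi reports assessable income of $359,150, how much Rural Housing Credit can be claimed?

Rural Housing Credit: income exceeds $343,600 by $15,550, which is 21 full-or-partial $750 increments; reduction = 21 × $250 = $5,250, leaving $375.

$375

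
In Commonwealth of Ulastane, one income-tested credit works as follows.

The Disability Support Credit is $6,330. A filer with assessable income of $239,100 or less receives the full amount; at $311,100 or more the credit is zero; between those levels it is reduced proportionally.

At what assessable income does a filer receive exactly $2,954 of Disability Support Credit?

$2,954 is 2,954/6,330 of the full $6,330, so 3,376/6,330 of the $72,000 range has been used: income = $239,100 + $72,000 × 3,376/6,330 = $277,500.

$277,500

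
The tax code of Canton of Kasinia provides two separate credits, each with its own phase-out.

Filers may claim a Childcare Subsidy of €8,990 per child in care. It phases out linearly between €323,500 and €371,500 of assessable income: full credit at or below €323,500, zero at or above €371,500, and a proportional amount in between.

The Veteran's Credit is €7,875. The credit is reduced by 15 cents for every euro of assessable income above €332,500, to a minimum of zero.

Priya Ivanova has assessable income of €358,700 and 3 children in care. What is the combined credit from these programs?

€11,137

Childcare Subsidy: base = 3 × €8,990 = €26,970. €358,700 is €35,200 into a €48,000 phase-out range, leaving 12,800/48,000 of the credit: €26,970 × 12,800/48,000 = €7,192.
Veteran's Credit: 15% of the €26,200 excess over €332,500 is €3,930; credit = €7,875 − €3,930 = €3,945.
Total: €7,192 + €3,945 = €11,137.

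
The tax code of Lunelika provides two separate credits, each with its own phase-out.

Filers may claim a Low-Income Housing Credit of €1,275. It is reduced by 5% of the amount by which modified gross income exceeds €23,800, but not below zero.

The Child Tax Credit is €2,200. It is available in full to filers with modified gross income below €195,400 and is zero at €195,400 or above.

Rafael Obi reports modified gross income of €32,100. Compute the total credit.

€3,060

Low-Income Housing Credit: 5% of the €8,300 excess over €23,800 is €415; credit = €1,275 − €415 = €860.
Child Tax Credit: €32,100 is below the €195,400 cutoff, so the full €2,200 applies.
Total: €860 + €2,200 = €3,060.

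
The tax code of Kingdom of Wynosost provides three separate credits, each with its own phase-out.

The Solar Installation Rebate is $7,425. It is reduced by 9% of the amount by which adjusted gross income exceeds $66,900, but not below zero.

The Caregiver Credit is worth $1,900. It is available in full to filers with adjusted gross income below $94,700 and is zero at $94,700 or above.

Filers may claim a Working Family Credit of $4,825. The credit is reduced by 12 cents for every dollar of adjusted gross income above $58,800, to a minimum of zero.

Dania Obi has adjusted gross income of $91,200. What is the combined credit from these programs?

Solar Installation Rebate: 9% of the $24,300 excess over $66,900 is $2,187; credit = $7,425 − $2,187 = $5,238.
Caregiver Credit: $91,200 is below the $94,700 cutoff, so the full $1,900 applies.
Working Family Credit: 12% of the $32,400 excess over $58,800 is $3,888; credit = $4,825 − $3,888 = $937.
Total: $5,238 + $1,900 + $937 = $8,075.

$8,075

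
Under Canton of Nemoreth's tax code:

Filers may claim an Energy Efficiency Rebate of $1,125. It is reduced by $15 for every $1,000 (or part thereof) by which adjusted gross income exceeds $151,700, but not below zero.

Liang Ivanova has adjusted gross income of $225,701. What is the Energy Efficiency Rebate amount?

Energy Efficiency Rebate: income exceeds $151,700 by $74,001 → 75 increments × $15 = $1,125 ≥ base, so the credit is $0.

$0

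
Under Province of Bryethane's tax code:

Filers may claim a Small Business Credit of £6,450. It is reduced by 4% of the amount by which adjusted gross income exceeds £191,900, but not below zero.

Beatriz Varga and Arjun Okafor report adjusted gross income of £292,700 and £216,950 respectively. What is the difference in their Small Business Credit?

£3,030

Beatriz (£292,700): Small Business Credit: 4% of the £100,800 excess over £191,900 is £4,032; credit = £6,450 − £4,032 = £2,418.
Arjun (£216,950): Small Business Credit: 4% of the £25,050 excess over £191,900 is £1,002; credit = £6,450 − £1,002 = £5,448.
Difference: |£2,418 − £5,448| = £3,030.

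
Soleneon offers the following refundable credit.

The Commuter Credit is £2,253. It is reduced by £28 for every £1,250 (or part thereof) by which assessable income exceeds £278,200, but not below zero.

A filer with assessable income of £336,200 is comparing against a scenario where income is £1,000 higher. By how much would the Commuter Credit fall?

£28

At £336,200 — income exceeds £278,200 by £58,000, which is 47 full-or-partial £1,250 increments; reduction = 47 × £28 = £1,316, leaving £937.
At £337,200 — income exceeds £278,200 by £59,000, which is 48 full-or-partial £1,250 increments; reduction = 48 × £28 = £1,344, leaving £909.
Lost: £937 − £909 = £28.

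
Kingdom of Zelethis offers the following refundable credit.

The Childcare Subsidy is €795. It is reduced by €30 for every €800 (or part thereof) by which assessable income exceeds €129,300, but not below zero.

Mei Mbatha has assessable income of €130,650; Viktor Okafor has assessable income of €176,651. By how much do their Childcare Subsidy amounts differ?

Mei (€130,650): Childcare Subsidy: income exceeds €129,300 by €1,350, which is 2 full-or-partial €800 increments; reduction = 2 × €30 = €60, leaving €735.
Viktor (€176,651): Childcare Subsidy: income exceeds €129,300 by €47,351 → 60 increments × €30 = €1,800 ≥ base, so the credit is €0.
Difference: |€735 − €0| = €735.

€735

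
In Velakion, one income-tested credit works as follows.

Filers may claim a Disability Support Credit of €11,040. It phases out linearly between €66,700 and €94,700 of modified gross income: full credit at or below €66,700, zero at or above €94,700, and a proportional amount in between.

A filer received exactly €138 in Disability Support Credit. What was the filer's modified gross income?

€138 is 138/11,040 of the full €11,040, so 10,902/11,040 of the €28,000 range has been used: income = €66,700 + €28,000 × 10,902/11,040 = €94,350.

€94,350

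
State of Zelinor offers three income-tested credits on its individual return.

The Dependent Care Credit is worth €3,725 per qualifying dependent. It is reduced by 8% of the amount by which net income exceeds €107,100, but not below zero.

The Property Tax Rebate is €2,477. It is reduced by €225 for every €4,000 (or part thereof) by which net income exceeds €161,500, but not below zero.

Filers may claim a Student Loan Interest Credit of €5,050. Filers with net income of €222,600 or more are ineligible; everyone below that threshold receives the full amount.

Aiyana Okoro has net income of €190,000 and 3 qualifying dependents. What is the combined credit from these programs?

Dependent Care Credit: base = 3 × €3,725 = €11,175. 8% of the €82,900 excess over €107,100 is €6,632; credit = €11,175 − €6,632 = €4,543.
Property Tax Rebate: income exceeds €161,500 by €28,500, which is 8 full-or-partial €4,000 increments; reduction = 8 × €225 = €1,800, leaving €677.
Student Loan Interest Credit: €190,000 is below the €222,600 cutoff, so the full €5,050 applies.
Total: €4,543 + €677 + €5,050 = €10,270.

€10,270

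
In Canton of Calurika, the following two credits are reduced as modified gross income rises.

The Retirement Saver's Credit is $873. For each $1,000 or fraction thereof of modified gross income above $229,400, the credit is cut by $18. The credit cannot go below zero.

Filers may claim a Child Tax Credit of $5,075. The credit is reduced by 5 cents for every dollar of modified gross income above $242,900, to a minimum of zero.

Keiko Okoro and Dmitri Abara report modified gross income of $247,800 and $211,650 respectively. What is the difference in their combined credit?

Keiko ($247,800): Retirement Saver's Credit: income exceeds $229,400 by $18,400, which is 19 full-or-partial $1,000 increments; reduction = 19 × $18 = $342, leaving $531. Child Tax Credit: 5% of the $4,900 excess over $242,900 is $245; credit = $5,075 − $245 = $4,830. total $531 + $4,830 = $5,361
Dmitri ($211,650): Retirement Saver's Credit: $211,650 is at or below the $229,400 threshold, so the full $873 applies. Child Tax Credit: $211,650 is at or below the $242,900 threshold, so the full $5,075 applies. total $873 + $5,075 = $5,948
Difference: |$5,361 − $5,948| = $587.

$587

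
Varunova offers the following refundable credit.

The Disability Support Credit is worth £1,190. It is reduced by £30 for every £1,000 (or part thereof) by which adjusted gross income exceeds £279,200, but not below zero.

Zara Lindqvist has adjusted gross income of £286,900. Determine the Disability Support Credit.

Disability Support Credit: income exceeds £279,200 by £7,700, which is 8 full-or-partial £1,000 increments; reduction = 8 × £30 = £240, leaving £950.

£950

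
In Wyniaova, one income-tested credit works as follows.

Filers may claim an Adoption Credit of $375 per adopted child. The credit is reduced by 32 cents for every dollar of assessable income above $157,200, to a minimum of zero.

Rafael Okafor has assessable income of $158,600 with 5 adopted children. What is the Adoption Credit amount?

$1,427

Adoption Credit: base = 5 × $375 = $1,875. 32% of the $1,400 excess over $157,200 is $448; credit = $1,875 − $448 = $1,427.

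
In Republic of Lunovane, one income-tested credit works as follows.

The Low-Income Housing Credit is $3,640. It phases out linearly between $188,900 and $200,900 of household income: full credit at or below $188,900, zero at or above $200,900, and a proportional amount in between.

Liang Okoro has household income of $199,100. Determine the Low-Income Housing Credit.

$546

Low-Income Housing Credit: $199,100 is $10,200 into a $12,000 phase-out range, leaving 1,800/12,000 of the credit: $3,640 × 1,800/12,000 = $546.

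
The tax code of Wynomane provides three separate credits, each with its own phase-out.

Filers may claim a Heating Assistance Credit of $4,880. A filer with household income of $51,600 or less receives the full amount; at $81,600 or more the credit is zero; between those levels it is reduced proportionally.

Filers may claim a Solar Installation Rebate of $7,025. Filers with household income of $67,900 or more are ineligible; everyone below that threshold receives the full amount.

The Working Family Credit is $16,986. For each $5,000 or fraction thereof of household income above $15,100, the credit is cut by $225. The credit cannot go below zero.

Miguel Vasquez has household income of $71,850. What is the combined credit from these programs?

$15,872

Heating Assistance Credit: $71,850 is $20,250 into a $30,000 phase-out range, leaving 9,750/30,000 of the credit: $4,880 × 9,750/30,000 = $1,586.
Solar Installation Rebate: $71,850 meets or exceeds the $67,900 cutoff, so the credit is $0.
Working Family Credit: income exceeds $15,100 by $56,750, which is 12 full-or-partial $5,000 increments; reduction = 12 × $225 = $2,700, leaving $14,286.
Total: $1,586 + $0 + $14,286 = $15,872.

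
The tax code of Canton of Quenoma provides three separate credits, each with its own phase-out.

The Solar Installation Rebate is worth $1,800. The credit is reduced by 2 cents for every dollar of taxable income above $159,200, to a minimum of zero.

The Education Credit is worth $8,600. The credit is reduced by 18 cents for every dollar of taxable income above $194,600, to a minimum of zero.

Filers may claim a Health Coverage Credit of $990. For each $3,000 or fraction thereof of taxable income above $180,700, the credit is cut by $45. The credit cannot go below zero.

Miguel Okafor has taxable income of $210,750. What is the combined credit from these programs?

Solar Installation Rebate: 2% of the $51,550 excess over $159,200 is $1,031; credit = $1,800 − $1,031 = $769.
Education Credit: 18% of the $16,150 excess over $194,600 is $2,907; credit = $8,600 − $2,907 = $5,693.
Health Coverage Credit: income exceeds $180,700 by $30,050, which is 11 full-or-partial $3,000 increments; reduction = 11 × $45 = $495, leaving $495.
Total: $769 + $5,693 + $495 = $6,957.

$6,957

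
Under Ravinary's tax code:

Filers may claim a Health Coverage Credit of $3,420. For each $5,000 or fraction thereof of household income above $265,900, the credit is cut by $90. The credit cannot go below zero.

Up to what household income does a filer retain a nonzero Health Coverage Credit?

After 37 increments the reduction is 37 × $90 = $3,330, leaving $90; one more increment wipes it out. Increment 37 ends at excess 37 × $5,000 = $185,000, so the highest qualifying income is $265,900 + $185,000 = $450,900.

$450,900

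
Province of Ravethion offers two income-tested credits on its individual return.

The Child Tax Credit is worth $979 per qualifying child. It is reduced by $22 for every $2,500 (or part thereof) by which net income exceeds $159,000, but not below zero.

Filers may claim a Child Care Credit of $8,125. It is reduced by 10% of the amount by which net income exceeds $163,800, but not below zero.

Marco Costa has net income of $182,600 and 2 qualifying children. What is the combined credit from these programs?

$7,983

Child Tax Credit: base = 2 × $979 = $1,958. income exceeds $159,000 by $23,600, which is 10 full-or-partial $2,500 increments; reduction = 10 × $22 = $220, leaving $1,738.
Child Care Credit: 10% of the $18,800 excess over $163,800 is $1,880; credit = $8,125 − $1,880 = $6,245.
Total: $1,738 + $6,245 = $7,983.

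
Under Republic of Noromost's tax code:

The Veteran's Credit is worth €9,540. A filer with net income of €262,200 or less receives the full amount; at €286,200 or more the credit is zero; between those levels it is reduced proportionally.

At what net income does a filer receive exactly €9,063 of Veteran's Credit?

€263,400

€9,063 is 9,063/9,540 of the full €9,540, so 477/9,540 of the €24,000 range has been used: income = €262,200 + €24,000 × 477/9,540 = €263,400.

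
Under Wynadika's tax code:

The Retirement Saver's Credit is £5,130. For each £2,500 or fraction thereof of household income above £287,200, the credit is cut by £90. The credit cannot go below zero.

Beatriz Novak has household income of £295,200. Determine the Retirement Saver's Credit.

Retirement Saver's Credit: income exceeds £287,200 by £8,000, which is 4 full-or-partial £2,500 increments; reduction = 4 × £90 = £360, leaving £4,770.

£4,770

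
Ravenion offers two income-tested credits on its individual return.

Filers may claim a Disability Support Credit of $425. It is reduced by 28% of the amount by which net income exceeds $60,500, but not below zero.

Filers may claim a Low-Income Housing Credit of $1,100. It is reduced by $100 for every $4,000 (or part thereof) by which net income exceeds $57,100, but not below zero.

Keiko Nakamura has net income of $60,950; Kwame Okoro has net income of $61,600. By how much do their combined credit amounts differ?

$282

Keiko ($60,950): Disability Support Credit: 28% of the $450 excess over $60,500 is $126; credit = $425 − $126 = $299. Low-Income Housing Credit: income exceeds $57,100 by $3,850, which is 1 full-or-partial $4,000 increment; reduction = 1 × $100 = $100, leaving $1,000. total $299 + $1,000 = $1,299
Kwame ($61,600): Disability Support Credit: 28% of the $1,100 excess over $60,500 is $308; credit = $425 − $308 = $117. Low-Income Housing Credit: income exceeds $57,100 by $4,500, which is 2 full-or-partial $4,000 increments; reduction = 2 × $100 = $200, leaving $900. total $117 + $900 = $1,017
Difference: |$1,299 − $1,017| = $282.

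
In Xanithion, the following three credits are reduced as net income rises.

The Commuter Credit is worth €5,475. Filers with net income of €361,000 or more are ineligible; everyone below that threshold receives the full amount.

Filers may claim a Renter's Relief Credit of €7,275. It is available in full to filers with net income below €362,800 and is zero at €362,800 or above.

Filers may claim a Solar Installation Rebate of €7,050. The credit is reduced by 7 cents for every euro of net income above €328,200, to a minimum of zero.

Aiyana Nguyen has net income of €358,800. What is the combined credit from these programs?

Commuter Credit: €358,800 is below the €361,000 cutoff, so the full €5,475 applies.
Renter's Relief Credit: €358,800 is below the €362,800 cutoff, so the full €7,275 applies.
Solar Installation Rebate: 7% of the €30,600 excess over €328,200 is €2,142; credit = €7,050 − €2,142 = €4,908.
Total: €5,475 + €7,275 + €4,908 = €17,658.

€17,658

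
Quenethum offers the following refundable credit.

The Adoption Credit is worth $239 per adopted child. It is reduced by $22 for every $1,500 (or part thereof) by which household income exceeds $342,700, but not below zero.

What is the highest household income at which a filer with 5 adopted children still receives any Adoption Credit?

$423,700

Full credit = 5 × $239 = $1,195.
After 54 increments the reduction is 54 × $22 = $1,188, leaving $7; one more increment wipes it out. Increment 54 ends at excess 54 × $1,500 = $81,000, so the highest qualifying income is $342,700 + $81,000 = $423,700.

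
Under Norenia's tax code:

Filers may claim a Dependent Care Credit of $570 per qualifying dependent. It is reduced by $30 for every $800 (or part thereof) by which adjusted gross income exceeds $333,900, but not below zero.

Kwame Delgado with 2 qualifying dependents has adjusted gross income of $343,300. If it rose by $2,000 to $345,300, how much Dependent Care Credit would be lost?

$90

At $343,300 — base = 2 × $570 = $1,140. income exceeds $333,900 by $9,400, which is 12 full-or-partial $800 increments; reduction = 12 × $30 = $360, leaving $780.
At $345,300 — base = 2 × $570 = $1,140. income exceeds $333,900 by $11,400, which is 15 full-or-partial $800 increments; reduction = 15 × $30 = $450, leaving $690.
Lost: $780 − $690 = $90.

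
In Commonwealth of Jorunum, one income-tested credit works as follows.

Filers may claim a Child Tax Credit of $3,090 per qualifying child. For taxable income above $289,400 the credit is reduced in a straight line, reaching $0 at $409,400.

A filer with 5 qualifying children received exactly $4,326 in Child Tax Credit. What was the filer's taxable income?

$375,800

Full credit = 5 × $3,090 = $15,450.
$4,326 is 4,326/15,450 of the full $15,450, so 11,124/15,450 of the $120,000 range has been used: income = $289,400 + $120,000 × 11,124/15,450 = $375,800.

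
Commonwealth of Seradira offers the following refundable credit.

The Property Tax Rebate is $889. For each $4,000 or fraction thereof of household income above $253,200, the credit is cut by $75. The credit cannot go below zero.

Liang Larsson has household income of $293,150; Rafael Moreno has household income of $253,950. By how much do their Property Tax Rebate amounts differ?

Liang ($293,150): Property Tax Rebate: income exceeds $253,200 by $39,950, which is 10 full-or-partial $4,000 increments; reduction = 10 × $75 = $750, leaving $139.
Rafael ($253,950): Property Tax Rebate: income exceeds $253,200 by $750, which is 1 full-or-partial $4,000 increment; reduction = 1 × $75 = $75, leaving $814.
Difference: |$139 − $814| = $675.

$675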